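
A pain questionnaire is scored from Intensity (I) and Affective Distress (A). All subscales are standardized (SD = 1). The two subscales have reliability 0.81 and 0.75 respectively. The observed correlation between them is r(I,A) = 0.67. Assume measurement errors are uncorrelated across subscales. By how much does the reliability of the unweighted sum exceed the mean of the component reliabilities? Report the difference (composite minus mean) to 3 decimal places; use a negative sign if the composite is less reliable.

0.088

Var(sum) = 2 + 1.34 = 3.34; true-score variance = 1.56 + 1.34 = 2.9; composite reliability = 0.8683.
Mean component reliability = 0.7800.
Difference = 0.8683 − 0.7800 = 0.088.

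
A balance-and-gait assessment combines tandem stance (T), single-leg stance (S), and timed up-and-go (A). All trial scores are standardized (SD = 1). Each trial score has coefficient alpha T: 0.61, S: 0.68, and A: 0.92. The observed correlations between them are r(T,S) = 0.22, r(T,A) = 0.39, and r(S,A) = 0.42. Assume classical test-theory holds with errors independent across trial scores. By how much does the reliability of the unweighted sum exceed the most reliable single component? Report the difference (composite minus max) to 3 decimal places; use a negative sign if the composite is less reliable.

-0.076

Var(sum) = 3 + 2.06 = 5.06; true-score variance = 2.21 + 2.06 = 4.27; composite reliability = 0.8439.
Max component reliability = 0.9200.
Difference = 0.8439 − 0.9200 = -0.076.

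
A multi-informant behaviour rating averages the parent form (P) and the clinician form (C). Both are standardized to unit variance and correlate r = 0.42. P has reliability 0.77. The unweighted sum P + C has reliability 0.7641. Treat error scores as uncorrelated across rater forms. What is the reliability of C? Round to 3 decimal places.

Var(P+C) = 2 + 2·0.42 = 2.840.
True-score variance = ρ_P + ρ_C + 2·0.42, so 0.7641 = (0.77 + ρ_C + 0.84) / 2.840.
ρ_C = 0.7641·2.840 − 0.77 − 0.84 = 0.560.

0.560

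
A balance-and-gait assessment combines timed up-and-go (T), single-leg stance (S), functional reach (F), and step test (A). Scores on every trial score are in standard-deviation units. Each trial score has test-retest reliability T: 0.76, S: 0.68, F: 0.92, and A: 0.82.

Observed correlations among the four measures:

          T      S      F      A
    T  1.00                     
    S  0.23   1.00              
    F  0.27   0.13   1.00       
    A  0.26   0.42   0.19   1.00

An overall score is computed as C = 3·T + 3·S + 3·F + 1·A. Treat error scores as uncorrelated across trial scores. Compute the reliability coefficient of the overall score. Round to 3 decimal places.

Var(C) = 3² + 3² + 3² + 1 + 2·[9·0.23 + 9·0.27 + 3·0.26 + 9·0.13 + 3·0.42 + 3·0.19] = 28 + 16.56 = 44.56.
With uncorrelated errors the cross-covariances are all true-score covariance, so they carry over unchanged; only the diagonal terms shrink to ρᵢσᵢ².
True-score variance = [3²·0.76 + 3²·0.68 + 3²·0.92 + 0.82] + 16.56 = 22.06 + 16.56 = 38.62.
Reliability = 38.62 / 44.56 = 0.867.

0.867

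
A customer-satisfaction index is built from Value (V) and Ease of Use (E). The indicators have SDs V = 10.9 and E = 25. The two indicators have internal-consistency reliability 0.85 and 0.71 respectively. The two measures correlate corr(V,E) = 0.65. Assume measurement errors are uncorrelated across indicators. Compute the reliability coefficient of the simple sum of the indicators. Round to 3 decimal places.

Var(V+E) = 10.9² + 25² + 2·[10.9·25·0.65] = 743.81 + 354.25 = 1098.06.
With uncorrelated errors the cross-covariances are all true-score covariance, so they carry over unchanged; only the diagonal terms shrink to ρᵢσᵢ².
True-score variance = [10.9²·0.85 + 25²·0.71] + 354.25 = 544.739 + 354.25 = 898.989.
Reliability = 898.989 / 1098.06 = 0.819.

0.819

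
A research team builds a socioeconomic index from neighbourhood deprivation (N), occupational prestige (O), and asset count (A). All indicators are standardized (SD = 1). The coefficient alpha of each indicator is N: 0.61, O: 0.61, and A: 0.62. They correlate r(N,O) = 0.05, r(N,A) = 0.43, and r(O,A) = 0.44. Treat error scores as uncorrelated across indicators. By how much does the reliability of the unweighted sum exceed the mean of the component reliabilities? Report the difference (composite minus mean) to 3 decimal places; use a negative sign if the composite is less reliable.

0.147

Var(sum) = 3 + 1.84 = 4.84; true-score variance = 1.84 + 1.84 = 3.68; composite reliability = 0.7603.
Mean component reliability = 0.6133.
Difference = 0.7603 − 0.6133 = 0.147.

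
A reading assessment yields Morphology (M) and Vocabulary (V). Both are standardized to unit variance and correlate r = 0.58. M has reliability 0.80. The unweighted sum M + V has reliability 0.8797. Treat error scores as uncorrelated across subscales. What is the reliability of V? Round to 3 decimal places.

0.820

Var(M+V) = 2 + 2·0.58 = 3.160.
True-score variance = ρ_M + ρ_V + 2·0.58, so 0.8797 = (0.80 + ρ_V + 1.16) / 3.160.
ρ_V = 0.8797·3.160 − 0.80 − 1.16 = 0.820.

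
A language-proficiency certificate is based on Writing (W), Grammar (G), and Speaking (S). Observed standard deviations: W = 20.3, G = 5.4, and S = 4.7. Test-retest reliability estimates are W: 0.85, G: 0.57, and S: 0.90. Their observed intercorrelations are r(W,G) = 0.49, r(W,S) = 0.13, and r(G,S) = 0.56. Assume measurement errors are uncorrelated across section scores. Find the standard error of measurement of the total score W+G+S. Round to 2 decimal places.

Var(total) = 463.34 + 160.66 = 624.
True-score variance = 386.779 + 160.66 = 547.438, so reliability = 0.8773.
Error variance = 624 − 547.438 = 76.5613; SEM = √76.5613 = 8.75.

8.75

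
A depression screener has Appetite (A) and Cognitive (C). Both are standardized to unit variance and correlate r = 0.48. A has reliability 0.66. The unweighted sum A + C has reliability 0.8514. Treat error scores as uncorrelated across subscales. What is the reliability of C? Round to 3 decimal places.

Var(A+C) = 2 + 2·0.48 = 2.960.
True-score variance = ρ_A + ρ_C + 2·0.48, so 0.8514 = (0.66 + ρ_C + 0.96) / 2.960.
ρ_C = 0.8514·2.960 − 0.66 − 0.96 = 0.900.

0.900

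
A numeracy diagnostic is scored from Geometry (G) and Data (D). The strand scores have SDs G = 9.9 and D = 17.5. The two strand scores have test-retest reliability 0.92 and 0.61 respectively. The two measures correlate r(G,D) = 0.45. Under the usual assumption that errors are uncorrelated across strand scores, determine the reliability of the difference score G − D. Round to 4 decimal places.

0.4875

Var(G−D) = 9.9² + 17.5² − 2·9.9·17.5·0.45 = 404.26 − 155.925 = 248.335.
Under uncorrelated errors the observed covariances equal the true-score covariances, so only the own-variance terms attenuate.
True-score variance = [9.9²·0.92 + 17.5²·0.61] − 155.925 = 276.982 − 155.925 = 121.057.
Reliability = 121.057 / 248.335 = 0.4875.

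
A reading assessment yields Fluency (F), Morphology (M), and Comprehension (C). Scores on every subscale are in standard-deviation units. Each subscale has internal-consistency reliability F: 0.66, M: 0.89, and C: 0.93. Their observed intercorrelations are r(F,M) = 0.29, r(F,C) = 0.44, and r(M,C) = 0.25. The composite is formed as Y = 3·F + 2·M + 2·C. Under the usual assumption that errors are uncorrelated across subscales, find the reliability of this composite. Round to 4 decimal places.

0.8638

Var(Y) = 3² + 2² + 2² + 2·[6·0.29 + 6·0.44 + 4·0.25] = 17 + 10.76 = 27.76.
Under uncorrelated errors the observed covariances equal the true-score covariances, so only the own-variance terms attenuate.
True-score variance = [3²·0.66 + 2²·0.89 + 2²·0.93] + 10.76 = 13.22 + 10.76 = 23.98.
Reliability = 23.98 / 27.76 = 0.8638.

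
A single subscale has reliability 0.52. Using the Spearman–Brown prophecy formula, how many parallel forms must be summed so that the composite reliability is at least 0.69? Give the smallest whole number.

3

k ≥ ρ*(1−ρ₁)/(ρ₁(1−ρ*)) = 0.69·0.48 / (0.52·0.31) = 2.055.
Smallest integer k = 3.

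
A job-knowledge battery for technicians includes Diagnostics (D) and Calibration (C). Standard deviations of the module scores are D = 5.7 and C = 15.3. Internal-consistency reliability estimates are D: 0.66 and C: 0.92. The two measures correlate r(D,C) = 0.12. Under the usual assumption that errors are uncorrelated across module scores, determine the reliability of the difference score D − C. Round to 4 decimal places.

Var(D−C) = 5.7² + 15.3² − 2·5.7·15.3·0.12 = 266.58 − 20.9304 = 245.65.
With uncorrelated errors the cross-covariances are all true-score covariance, so they carry over unchanged; only the diagonal terms shrink to ρᵢσᵢ².
True-score variance = [5.7²·0.66 + 15.3²·0.92] − 20.9304 = 236.806 − 20.9304 = 215.876.
Reliability = 215.876 / 245.65 = 0.8788.

0.8788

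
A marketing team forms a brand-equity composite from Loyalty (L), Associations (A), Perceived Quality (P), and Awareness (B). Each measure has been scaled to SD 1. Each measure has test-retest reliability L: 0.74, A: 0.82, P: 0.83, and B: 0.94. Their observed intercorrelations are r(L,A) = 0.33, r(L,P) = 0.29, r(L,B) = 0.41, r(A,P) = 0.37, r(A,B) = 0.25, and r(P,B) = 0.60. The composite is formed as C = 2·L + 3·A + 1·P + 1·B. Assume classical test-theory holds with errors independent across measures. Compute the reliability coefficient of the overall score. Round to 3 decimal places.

0.892

Var(C) = 2² + 3² + 1 + 1 + 2·[6·0.33 + 2·0.29 + 2·0.41 + 3·0.37 + 3·0.25 + 0.60] = 15 + 11.68 = 26.68.
Because errors are independent across components, Cov(Tᵢ,Tⱼ) = Cov(Xᵢ,Xⱼ); the off-diagonal part of the true-score variance is the same as above.
True-score variance = [2²·0.74 + 3²·0.82 + 0.83 + 0.94] + 11.68 = 12.11 + 11.68 = 23.79.
Reliability = 23.79 / 26.68 = 0.892.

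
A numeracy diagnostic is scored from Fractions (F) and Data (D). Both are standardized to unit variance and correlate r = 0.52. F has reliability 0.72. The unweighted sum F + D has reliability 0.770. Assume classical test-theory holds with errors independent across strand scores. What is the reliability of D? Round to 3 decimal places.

Var(F+D) = 2 + 2·0.52 = 3.040.
True-score variance = ρ_F + ρ_D + 2·0.52, so 0.770 = (0.72 + ρ_D + 1.04) / 3.040.
ρ_D = 0.770·3.040 − 0.72 − 1.04 = 0.581.

0.581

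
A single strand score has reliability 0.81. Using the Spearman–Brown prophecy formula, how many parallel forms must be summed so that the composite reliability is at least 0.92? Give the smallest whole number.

3

k ≥ ρ*(1−ρ₁)/(ρ₁(1−ρ*)) = 0.92·0.19 / (0.81·0.08) = 2.698.
Smallest integer k = 3.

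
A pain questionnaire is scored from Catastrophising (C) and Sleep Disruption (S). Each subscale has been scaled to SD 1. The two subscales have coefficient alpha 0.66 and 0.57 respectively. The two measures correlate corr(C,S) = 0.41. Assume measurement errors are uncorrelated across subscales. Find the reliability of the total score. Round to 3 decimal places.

Var(C+S) = 2 + 2·[0.41] = 2 + 0.82 = 2.82.
Under uncorrelated errors the observed covariances equal the true-score covariances, so only the own-variance terms attenuate.
True-score variance = [0.66 + 0.57] + 0.82 = 1.23 + 0.82 = 2.05.
Reliability = 2.05 / 2.82 = 0.727.

0.727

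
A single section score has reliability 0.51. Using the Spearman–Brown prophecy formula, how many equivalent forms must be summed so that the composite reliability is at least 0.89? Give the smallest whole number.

k ≥ ρ*(1−ρ₁)/(ρ₁(1−ρ*)) = 0.89·0.49 / (0.51·0.11) = 7.774.
Smallest integer k = 8.

8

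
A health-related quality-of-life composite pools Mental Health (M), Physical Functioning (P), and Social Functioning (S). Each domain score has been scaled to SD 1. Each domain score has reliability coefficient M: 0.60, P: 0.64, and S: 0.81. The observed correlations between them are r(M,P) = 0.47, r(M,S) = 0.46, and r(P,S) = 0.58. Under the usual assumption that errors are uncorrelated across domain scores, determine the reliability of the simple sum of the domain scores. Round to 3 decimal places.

0.842

Var(M+P+S) = 3 + 2·[0.47 + 0.46 + 0.58] = 3 + 3.02 = 6.02.
Under uncorrelated errors the observed covariances equal the true-score covariances, so only the own-variance terms attenuate.
True-score variance = [0.60 + 0.64 + 0.81] + 3.02 = 2.05 + 3.02 = 5.07.
Reliability = 5.07 / 6.02 = 0.842.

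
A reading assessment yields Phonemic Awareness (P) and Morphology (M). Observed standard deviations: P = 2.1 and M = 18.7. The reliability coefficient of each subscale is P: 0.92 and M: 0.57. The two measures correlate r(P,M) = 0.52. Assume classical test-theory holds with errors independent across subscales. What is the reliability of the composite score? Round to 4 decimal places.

Var(P+M) = 2.1² + 18.7² + 2·[2.1·18.7·0.52] = 354.1 + 40.8408 = 394.941.
Under uncorrelated errors the observed covariances equal the true-score covariances, so only the own-variance terms attenuate.
True-score variance = [2.1²·0.92 + 18.7²·0.57] + 40.8408 = 203.38 + 40.8408 = 244.221.
Reliability = 244.221 / 394.941 = 0.6184.

0.6184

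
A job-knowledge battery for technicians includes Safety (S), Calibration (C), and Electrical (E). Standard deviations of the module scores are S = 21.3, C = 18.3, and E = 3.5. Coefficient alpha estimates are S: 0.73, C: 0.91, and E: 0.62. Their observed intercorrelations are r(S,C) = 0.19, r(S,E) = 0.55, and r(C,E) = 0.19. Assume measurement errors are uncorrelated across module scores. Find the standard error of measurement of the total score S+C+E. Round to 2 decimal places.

Var(total) = 800.83 + 254.464 = 1055.29.
True-score variance = 643.539 + 254.464 = 898.003, so reliability = 0.8510.
Error variance = 1055.29 − 898.003 = 157.291; SEM = √157.291 = 12.54.

12.54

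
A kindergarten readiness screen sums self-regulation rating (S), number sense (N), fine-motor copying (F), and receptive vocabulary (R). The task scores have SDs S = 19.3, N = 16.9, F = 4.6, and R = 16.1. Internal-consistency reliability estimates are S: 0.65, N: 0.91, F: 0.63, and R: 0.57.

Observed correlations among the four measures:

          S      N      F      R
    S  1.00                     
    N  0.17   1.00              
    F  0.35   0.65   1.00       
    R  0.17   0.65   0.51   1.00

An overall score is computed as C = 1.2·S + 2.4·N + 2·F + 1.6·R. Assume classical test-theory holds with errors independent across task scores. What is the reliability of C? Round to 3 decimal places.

Var(C) = 1.2²·19.3² + 2.4²·16.9² + 2²·4.6² + 1.6²·16.1² + 2·[2.88·19.3·16.9·0.17 + 2.4·19.3·4.6·0.35 + 1.92·19.3·16.1·0.17 + 4.8·16.9·4.6·0.65 + 3.84·16.9·16.1·0.65 + 3.2·4.6·16.1·0.51] = 2929.72 + 2756.48 = 5686.2.
Because errors are independent across components, Cov(Tᵢ,Tⱼ) = Cov(Xᵢ,Xⱼ); the off-diagonal part of the true-score variance is the same as above.
True-score variance = [1.2²·19.3²·0.65 + 2.4²·16.9²·0.91 + 2²·4.6²·0.63 + 1.6²·16.1²·0.57] + 2756.48 = 2277.27 + 2756.48 = 5033.75.
Reliability = 5033.75 / 5686.2 = 0.885.

0.885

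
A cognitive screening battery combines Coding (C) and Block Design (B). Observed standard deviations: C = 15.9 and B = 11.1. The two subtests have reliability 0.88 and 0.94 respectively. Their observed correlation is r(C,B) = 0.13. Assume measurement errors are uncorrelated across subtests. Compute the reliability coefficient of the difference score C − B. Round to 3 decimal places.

Var(C−B) = 15.9² + 11.1² − 2·15.9·11.1·0.13 = 376.02 − 45.8874 = 330.133.
Because errors are independent across components, Cov(Tᵢ,Tⱼ) = Cov(Xᵢ,Xⱼ); the off-diagonal part of the true-score variance is the same as above.
True-score variance = [15.9²·0.88 + 11.1²·0.94] − 45.8874 = 338.29 − 45.8874 = 292.403.
Reliability = 292.403 / 330.133 = 0.886.

0.886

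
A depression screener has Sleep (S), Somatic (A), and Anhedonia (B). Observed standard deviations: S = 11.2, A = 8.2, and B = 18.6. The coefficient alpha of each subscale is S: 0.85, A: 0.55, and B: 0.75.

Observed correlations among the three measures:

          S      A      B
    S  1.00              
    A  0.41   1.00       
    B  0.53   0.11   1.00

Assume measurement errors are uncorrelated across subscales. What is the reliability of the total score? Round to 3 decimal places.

Var(S+A+B) = 11.2² + 8.2² + 18.6² + 2·[11.2·8.2·0.41 + 11.2·18.6·0.53 + 8.2·18.6·0.11] = 538.64 + 329.682 = 868.322.
Under uncorrelated errors the observed covariances equal the true-score covariances, so only the own-variance terms attenuate.
True-score variance = [11.2²·0.85 + 8.2²·0.55 + 18.6²·0.75] + 329.682 = 403.076 + 329.682 = 732.758.
Reliability = 732.758 / 868.322 = 0.844.

0.844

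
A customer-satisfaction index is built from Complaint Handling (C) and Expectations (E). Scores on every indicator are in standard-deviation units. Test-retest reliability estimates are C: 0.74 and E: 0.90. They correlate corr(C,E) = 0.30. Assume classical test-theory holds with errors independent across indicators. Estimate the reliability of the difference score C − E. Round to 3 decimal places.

Var(C−E) = 1 + 1 − 2·0.30 = 2 − 0.6 = 1.4.
Under uncorrelated errors the observed covariances equal the true-score covariances, so only the own-variance terms attenuate.
True-score variance = [0.74 + 0.90] − 0.6 = 1.64 − 0.6 = 1.04.
Reliability = 1.04 / 1.4 = 0.743.

0.743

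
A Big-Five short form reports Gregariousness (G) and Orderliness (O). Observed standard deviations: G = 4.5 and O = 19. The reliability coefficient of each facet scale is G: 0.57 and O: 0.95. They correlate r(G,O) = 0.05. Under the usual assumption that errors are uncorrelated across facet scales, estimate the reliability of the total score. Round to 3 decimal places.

Var(G+O) = 4.5² + 19² + 2·[4.5·19·0.05] = 381.25 + 8.55 = 389.8.
Because errors are independent across components, Cov(Tᵢ,Tⱼ) = Cov(Xᵢ,Xⱼ); the off-diagonal part of the true-score variance is the same as above.
True-score variance = [4.5²·0.57 + 19²·0.95] + 8.55 = 354.493 + 8.55 = 363.043.
Reliability = 363.043 / 389.8 = 0.931.

0.931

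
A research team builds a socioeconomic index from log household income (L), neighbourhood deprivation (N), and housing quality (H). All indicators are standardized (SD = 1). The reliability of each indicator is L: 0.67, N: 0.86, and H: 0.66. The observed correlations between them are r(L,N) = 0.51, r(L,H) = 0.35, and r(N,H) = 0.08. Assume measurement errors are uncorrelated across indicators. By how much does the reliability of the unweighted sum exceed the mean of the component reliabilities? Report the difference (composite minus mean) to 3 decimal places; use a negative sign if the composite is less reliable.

Var(sum) = 3 + 1.88 = 4.88; true-score variance = 2.19 + 1.88 = 4.07; composite reliability = 0.8340.
Mean component reliability = 0.7300.
Difference = 0.8340 − 0.7300 = 0.104.

0.104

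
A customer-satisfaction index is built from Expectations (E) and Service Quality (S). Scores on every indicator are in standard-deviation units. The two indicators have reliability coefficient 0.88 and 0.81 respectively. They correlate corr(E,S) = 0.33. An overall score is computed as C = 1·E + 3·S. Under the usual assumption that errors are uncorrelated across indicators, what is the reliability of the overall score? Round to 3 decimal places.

0.847

Var(C) = 1 + 3² + 2·[3·0.33] = 10 + 1.98 = 11.98.
With uncorrelated errors the cross-covariances are all true-score covariance, so they carry over unchanged; only the diagonal terms shrink to ρᵢσᵢ².
True-score variance = [0.88 + 3²·0.81] + 1.98 = 8.17 + 1.98 = 10.15.
Reliability = 10.15 / 11.98 = 0.847.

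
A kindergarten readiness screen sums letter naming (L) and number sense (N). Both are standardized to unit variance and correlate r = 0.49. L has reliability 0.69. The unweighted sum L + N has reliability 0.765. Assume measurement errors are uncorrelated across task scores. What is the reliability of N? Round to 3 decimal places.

0.610

Var(L+N) = 2 + 2·0.49 = 2.980.
True-score variance = ρ_L + ρ_N + 2·0.49, so 0.765 = (0.69 + ρ_N + 0.98) / 2.980.
ρ_N = 0.765·2.980 − 0.69 − 0.98 = 0.610.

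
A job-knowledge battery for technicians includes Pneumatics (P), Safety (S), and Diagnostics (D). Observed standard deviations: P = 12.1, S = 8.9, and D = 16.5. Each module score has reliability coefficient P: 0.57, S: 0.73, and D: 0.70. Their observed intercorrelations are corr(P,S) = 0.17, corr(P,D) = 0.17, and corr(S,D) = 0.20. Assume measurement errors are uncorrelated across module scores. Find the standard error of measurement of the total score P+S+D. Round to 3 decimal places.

12.885

Var(total) = 497.87 + 163.236 = 661.106.
True-score variance = 331.852 + 163.236 = 495.088, so reliability = 0.7489.
Error variance = 661.106 − 495.088 = 166.018; SEM = √166.018 = 12.885.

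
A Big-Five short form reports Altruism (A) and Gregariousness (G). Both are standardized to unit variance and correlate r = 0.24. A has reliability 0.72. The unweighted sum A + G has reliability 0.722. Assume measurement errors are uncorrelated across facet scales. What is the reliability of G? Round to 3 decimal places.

Var(A+G) = 2 + 2·0.24 = 2.480.
True-score variance = ρ_A + ρ_G + 2·0.24, so 0.722 = (0.72 + ρ_G + 0.48) / 2.480.
ρ_G = 0.722·2.480 − 0.72 − 0.48 = 0.591.

0.591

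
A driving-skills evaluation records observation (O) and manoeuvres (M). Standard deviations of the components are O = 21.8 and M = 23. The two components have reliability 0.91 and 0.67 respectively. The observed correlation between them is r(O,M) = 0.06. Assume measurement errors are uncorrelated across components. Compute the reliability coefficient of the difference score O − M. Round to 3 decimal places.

Var(O−M) = 21.8² + 23² − 2·21.8·23·0.06 = 1004.24 − 60.168 = 944.072.
Because errors are independent across components, Cov(Tᵢ,Tⱼ) = Cov(Xᵢ,Xⱼ); the off-diagonal part of the true-score variance is the same as above.
True-score variance = [21.8²·0.91 + 23²·0.67] − 60.168 = 786.898 − 60.168 = 726.73.
Reliability = 726.73 / 944.072 = 0.770.

0.770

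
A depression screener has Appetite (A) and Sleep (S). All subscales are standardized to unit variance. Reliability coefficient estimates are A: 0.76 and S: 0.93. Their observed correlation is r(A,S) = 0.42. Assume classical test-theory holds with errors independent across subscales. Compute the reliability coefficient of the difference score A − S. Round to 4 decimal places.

0.7328

Var(A−S) = 1 + 1 − 2·0.42 = 2 − 0.84 = 1.16.
With uncorrelated errors the cross-covariances are all true-score covariance, so they carry over unchanged; only the diagonal terms shrink to ρᵢσᵢ².
True-score variance = [0.76 + 0.93] − 0.84 = 1.69 − 0.84 = 0.85.
Reliability = 0.85 / 1.16 = 0.7328.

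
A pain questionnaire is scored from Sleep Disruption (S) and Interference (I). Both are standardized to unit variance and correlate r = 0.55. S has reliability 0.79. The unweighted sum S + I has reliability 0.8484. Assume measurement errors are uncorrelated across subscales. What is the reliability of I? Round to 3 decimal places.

Var(S+I) = 2 + 2·0.55 = 3.100.
True-score variance = ρ_S + ρ_I + 2·0.55, so 0.8484 = (0.79 + ρ_I + 1.10) / 3.100.
ρ_I = 0.8484·3.100 − 0.79 − 1.10 = 0.740.

0.740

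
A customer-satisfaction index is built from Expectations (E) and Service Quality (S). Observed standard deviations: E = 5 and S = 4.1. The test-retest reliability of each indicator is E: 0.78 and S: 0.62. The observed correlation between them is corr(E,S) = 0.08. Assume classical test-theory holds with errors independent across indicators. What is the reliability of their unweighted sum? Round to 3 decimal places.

Var(E+S) = 5² + 4.1² + 2·[5·4.1·0.08] = 41.81 + 3.28 = 45.09.
Because errors are independent across components, Cov(Tᵢ,Tⱼ) = Cov(Xᵢ,Xⱼ); the off-diagonal part of the true-score variance is the same as above.
True-score variance = [5²·0.78 + 4.1²·0.62] + 3.28 = 29.9222 + 3.28 = 33.2022.
Reliability = 33.2022 / 45.09 = 0.736.

0.736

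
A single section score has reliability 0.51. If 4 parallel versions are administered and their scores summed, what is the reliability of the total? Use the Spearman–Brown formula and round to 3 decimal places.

0.806

ρ_k = kρ / (1 + (k−1)ρ) = 4·0.51 / (1 + 3·0.51) = 2.040 / 2.530 = 0.806.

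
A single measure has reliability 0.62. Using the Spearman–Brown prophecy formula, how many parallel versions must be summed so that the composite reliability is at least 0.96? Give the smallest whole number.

k ≥ ρ*(1−ρ₁)/(ρ₁(1−ρ*)) = 0.96·0.38 / (0.62·0.04) = 14.710.
Smallest integer k = 15.

15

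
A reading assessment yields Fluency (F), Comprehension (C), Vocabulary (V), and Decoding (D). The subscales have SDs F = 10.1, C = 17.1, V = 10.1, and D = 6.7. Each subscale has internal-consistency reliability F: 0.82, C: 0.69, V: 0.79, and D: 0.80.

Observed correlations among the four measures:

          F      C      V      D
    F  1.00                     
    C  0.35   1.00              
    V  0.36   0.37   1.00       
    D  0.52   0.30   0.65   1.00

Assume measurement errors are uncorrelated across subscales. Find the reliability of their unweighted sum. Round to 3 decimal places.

Var(F+C+V+D) = 10.1² + 17.1² + 10.1² + 6.7² + 2·[10.1·17.1·0.35 + 10.1·10.1·0.36 + 10.1·6.7·0.52 + 17.1·10.1·0.37 + 17.1·6.7·0.30 + 10.1·6.7·0.65] = 541.32 + 549.239 = 1090.56.
Because errors are independent across components, Cov(Tᵢ,Tⱼ) = Cov(Xᵢ,Xⱼ); the off-diagonal part of the true-score variance is the same as above.
True-score variance = [10.1²·0.82 + 17.1²·0.69 + 10.1²·0.79 + 6.7²·0.80] + 549.239 = 401.911 + 549.239 = 951.15.
Reliability = 951.15 / 1090.56 = 0.872.

0.872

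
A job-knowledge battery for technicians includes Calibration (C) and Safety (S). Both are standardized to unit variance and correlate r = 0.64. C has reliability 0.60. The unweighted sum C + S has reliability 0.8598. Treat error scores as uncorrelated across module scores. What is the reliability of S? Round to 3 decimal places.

Var(C+S) = 2 + 2·0.64 = 3.280.
True-score variance = ρ_C + ρ_S + 2·0.64, so 0.8598 = (0.60 + ρ_S + 1.28) / 3.280.
ρ_S = 0.8598·3.280 − 0.60 − 1.28 = 0.940.

0.940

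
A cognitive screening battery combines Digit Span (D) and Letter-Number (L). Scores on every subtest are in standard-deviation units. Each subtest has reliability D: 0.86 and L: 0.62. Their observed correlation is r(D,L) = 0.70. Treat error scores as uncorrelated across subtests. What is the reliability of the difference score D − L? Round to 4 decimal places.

Var(D−L) = 1 + 1 − 2·0.70 = 2 − 1.4 = 0.6.
Under uncorrelated errors the observed covariances equal the true-score covariances, so only the own-variance terms attenuate.
True-score variance = [0.86 + 0.62] − 1.4 = 1.48 − 1.4 = 0.08.
Reliability = 0.08 / 0.6 = 0.1333.

0.1333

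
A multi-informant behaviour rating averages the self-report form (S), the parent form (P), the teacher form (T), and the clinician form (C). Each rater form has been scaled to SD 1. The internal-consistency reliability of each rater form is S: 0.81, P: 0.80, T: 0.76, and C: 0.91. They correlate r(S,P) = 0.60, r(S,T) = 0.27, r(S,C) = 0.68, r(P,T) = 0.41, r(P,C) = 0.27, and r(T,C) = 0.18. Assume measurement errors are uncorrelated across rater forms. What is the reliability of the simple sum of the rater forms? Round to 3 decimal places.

0.918

Var(S+P+T+C) = 4 + 2·[0.60 + 0.27 + 0.68 + 0.41 + 0.27 + 0.18] = 4 + 4.82 = 8.82.
With uncorrelated errors the cross-covariances are all true-score covariance, so they carry over unchanged; only the diagonal terms shrink to ρᵢσᵢ².
True-score variance = [0.81 + 0.80 + 0.76 + 0.91] + 4.82 = 3.28 + 4.82 = 8.1.
Reliability = 8.1 / 8.82 = 0.918.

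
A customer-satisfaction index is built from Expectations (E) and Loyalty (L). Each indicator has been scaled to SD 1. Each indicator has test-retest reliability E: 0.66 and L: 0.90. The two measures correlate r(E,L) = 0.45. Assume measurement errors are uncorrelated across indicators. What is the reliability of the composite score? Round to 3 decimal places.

0.848

Var(E+L) = 2 + 2·[0.45] = 2 + 0.9 = 2.9.
With uncorrelated errors the cross-covariances are all true-score covariance, so they carry over unchanged; only the diagonal terms shrink to ρᵢσᵢ².
True-score variance = [0.66 + 0.90] + 0.9 = 1.56 + 0.9 = 2.46.
Reliability = 2.46 / 2.9 = 0.848.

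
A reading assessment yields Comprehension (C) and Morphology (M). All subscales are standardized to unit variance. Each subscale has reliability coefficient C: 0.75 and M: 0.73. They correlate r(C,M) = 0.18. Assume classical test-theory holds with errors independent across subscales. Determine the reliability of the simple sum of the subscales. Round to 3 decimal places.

Var(C+M) = 2 + 2·[0.18] = 2 + 0.36 = 2.36.
With uncorrelated errors the cross-covariances are all true-score covariance, so they carry over unchanged; only the diagonal terms shrink to ρᵢσᵢ².
True-score variance = [0.75 + 0.73] + 0.36 = 1.48 + 0.36 = 1.84.
Reliability = 1.84 / 2.36 = 0.780.

0.780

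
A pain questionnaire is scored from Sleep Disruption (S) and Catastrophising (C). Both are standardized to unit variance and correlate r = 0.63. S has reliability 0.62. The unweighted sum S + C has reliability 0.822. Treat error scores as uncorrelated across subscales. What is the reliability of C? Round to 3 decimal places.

0.800

Var(S+C) = 2 + 2·0.63 = 3.260.
True-score variance = ρ_S + ρ_C + 2·0.63, so 0.822 = (0.62 + ρ_C + 1.26) / 3.260.
ρ_C = 0.822·3.260 − 0.62 − 1.26 = 0.800.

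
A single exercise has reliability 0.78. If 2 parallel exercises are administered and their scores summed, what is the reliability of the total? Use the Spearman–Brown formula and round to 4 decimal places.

0.8764

ρ_k = kρ / (1 + (k−1)ρ) = 2·0.78 / (1 + 1·0.78) = 1.560 / 1.780 = 0.8764.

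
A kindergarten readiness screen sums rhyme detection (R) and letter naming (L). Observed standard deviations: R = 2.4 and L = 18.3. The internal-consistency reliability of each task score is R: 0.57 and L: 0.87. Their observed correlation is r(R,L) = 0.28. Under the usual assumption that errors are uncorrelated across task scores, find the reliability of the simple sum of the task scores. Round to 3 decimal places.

Var(R+L) = 2.4² + 18.3² + 2·[2.4·18.3·0.28] = 340.65 + 24.5952 = 365.245.
With uncorrelated errors the cross-covariances are all true-score covariance, so they carry over unchanged; only the diagonal terms shrink to ρᵢσᵢ².
True-score variance = [2.4²·0.57 + 18.3²·0.87] + 24.5952 = 294.638 + 24.5952 = 319.233.
Reliability = 319.233 / 365.245 = 0.874.

0.874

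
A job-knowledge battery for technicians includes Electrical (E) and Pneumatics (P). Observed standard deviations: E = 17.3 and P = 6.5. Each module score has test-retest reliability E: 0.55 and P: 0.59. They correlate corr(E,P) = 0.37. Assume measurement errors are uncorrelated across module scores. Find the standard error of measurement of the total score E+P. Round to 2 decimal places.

Var(total) = 341.54 + 83.213 = 424.753.
True-score variance = 189.537 + 83.213 = 272.75, so reliability = 0.6421.
Error variance = 424.753 − 272.75 = 152.003; SEM = √152.003 = 12.33.

12.33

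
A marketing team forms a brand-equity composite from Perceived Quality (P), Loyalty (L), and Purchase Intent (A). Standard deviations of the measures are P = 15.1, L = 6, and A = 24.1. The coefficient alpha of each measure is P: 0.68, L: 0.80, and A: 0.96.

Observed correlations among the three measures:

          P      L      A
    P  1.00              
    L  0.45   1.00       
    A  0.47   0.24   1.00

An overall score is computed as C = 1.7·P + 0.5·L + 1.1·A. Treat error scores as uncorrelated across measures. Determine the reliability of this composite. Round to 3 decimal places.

Var(C) = 1.7²·15.1² + 0.5²·6² + 1.1²·24.1² + 2·[0.85·15.1·6·0.45 + 1.87·15.1·24.1·0.47 + 0.55·6·24.1·0.24] = 1370.73 + 747.164 = 2117.89.
Under uncorrelated errors the observed covariances equal the true-score covariances, so only the own-variance terms attenuate.
True-score variance = [1.7²·15.1²·0.68 + 0.5²·6²·0.80 + 1.1²·24.1²·0.96] + 747.164 = 1129.95 + 747.164 = 1877.12.
Reliability = 1877.12 / 2117.89 = 0.886.

0.886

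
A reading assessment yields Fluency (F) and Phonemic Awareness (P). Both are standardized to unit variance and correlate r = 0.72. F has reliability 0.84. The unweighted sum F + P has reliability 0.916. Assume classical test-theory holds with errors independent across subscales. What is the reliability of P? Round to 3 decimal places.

0.871

Var(F+P) = 2 + 2·0.72 = 3.440.
True-score variance = ρ_F + ρ_P + 2·0.72, so 0.916 = (0.84 + ρ_P + 1.44) / 3.440.
ρ_P = 0.916·3.440 − 0.84 − 1.44 = 0.871.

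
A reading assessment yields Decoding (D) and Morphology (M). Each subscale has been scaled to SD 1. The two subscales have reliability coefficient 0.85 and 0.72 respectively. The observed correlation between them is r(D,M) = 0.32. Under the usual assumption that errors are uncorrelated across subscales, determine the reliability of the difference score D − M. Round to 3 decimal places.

Var(D−M) = 1 + 1 − 2·0.32 = 2 − 0.64 = 1.36.
Under uncorrelated errors the observed covariances equal the true-score covariances, so only the own-variance terms attenuate.
True-score variance = [0.85 + 0.72] − 0.64 = 1.57 − 0.64 = 0.93.
Reliability = 0.93 / 1.36 = 0.684.

0.684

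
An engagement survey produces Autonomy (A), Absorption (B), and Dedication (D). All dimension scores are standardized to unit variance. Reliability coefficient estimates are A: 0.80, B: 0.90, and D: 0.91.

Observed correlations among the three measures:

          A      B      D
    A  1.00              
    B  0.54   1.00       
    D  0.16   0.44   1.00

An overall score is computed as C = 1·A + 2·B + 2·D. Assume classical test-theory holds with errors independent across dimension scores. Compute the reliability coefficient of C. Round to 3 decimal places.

Var(C) = 1 + 2² + 2² + 2·[2·0.54 + 2·0.16 + 4·0.44] = 9 + 6.32 = 15.32.
Under uncorrelated errors the observed covariances equal the true-score covariances, so only the own-variance terms attenuate.
True-score variance = [0.80 + 2²·0.90 + 2²·0.91] + 6.32 = 8.04 + 6.32 = 14.36.
Reliability = 14.36 / 15.32 = 0.937.

0.937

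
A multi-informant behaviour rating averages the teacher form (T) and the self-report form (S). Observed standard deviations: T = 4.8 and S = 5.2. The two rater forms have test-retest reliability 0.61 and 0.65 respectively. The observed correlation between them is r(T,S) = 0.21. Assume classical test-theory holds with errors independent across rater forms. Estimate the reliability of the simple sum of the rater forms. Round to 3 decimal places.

Var(T+S) = 4.8² + 5.2² + 2·[4.8·5.2·0.21] = 50.08 + 10.4832 = 60.5632.
With uncorrelated errors the cross-covariances are all true-score covariance, so they carry over unchanged; only the diagonal terms shrink to ρᵢσᵢ².
True-score variance = [4.8²·0.61 + 5.2²·0.65] + 10.4832 = 31.6304 + 10.4832 = 42.1136.
Reliability = 42.1136 / 60.5632 = 0.695.

0.695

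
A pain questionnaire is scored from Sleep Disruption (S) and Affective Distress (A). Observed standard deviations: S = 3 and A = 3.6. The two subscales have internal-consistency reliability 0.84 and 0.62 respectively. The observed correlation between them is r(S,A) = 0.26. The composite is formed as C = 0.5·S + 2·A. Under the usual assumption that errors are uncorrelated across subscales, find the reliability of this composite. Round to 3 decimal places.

Var(C) = 0.5²·3² + 2²·3.6² + 2·[3·3.6·0.26] = 54.09 + 5.616 = 59.706.
With uncorrelated errors the cross-covariances are all true-score covariance, so they carry over unchanged; only the diagonal terms shrink to ρᵢσᵢ².
True-score variance = [0.5²·3²·0.84 + 2²·3.6²·0.62] + 5.616 = 34.0308 + 5.616 = 39.6468.
Reliability = 39.6468 / 59.706 = 0.664.

0.664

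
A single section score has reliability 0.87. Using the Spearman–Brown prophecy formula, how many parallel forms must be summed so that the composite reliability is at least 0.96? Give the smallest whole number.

4

k ≥ ρ*(1−ρ₁)/(ρ₁(1−ρ*)) = 0.96·0.13 / (0.87·0.04) = 3.586.
Smallest integer k = 4.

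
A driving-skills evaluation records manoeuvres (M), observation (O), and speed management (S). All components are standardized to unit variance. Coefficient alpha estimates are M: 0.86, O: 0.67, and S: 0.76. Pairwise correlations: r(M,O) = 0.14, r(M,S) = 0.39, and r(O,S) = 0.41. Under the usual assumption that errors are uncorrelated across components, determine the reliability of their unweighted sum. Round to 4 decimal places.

Var(M+O+S) = 3 + 2·[0.14 + 0.39 + 0.41] = 3 + 1.88 = 4.88.
With uncorrelated errors the cross-covariances are all true-score covariance, so they carry over unchanged; only the diagonal terms shrink to ρᵢσᵢ².
True-score variance = [0.86 + 0.67 + 0.76] + 1.88 = 2.29 + 1.88 = 4.17.
Reliability = 4.17 / 4.88 = 0.8545.

0.8545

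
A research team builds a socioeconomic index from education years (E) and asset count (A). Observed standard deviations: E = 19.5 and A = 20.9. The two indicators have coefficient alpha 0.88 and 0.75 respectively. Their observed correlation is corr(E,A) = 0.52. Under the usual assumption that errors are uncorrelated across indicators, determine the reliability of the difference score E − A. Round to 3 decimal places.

Var(E−A) = 19.5² + 20.9² − 2·19.5·20.9·0.52 = 817.06 − 423.852 = 393.208.
Under uncorrelated errors the observed covariances equal the true-score covariances, so only the own-variance terms attenuate.
True-score variance = [19.5²·0.88 + 20.9²·0.75] − 423.852 = 662.227 − 423.852 = 238.375.
Reliability = 238.375 / 393.208 = 0.606.

0.606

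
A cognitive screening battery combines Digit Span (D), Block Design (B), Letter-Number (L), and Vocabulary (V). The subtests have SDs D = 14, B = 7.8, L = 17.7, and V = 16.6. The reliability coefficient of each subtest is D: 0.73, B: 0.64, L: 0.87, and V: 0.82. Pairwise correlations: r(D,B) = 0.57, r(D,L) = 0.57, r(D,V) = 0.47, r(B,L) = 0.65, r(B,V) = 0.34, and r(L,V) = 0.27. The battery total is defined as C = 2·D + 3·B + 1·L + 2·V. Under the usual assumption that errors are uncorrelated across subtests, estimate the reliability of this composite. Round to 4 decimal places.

Var(C) = 2²·14² + 3²·7.8² + 17.7² + 2²·16.6² + 2·[6·14·7.8·0.57 + 2·14·17.7·0.57 + 4·14·16.6·0.47 + 3·7.8·17.7·0.65 + 6·7.8·16.6·0.34 + 2·17.7·16.6·0.27] = 2747.09 + 3569.77 = 6316.86.
Under uncorrelated errors the observed covariances equal the true-score covariances, so only the own-variance terms attenuate.
True-score variance = [2²·14²·0.73 + 3²·7.8²·0.64 + 17.7²·0.87 + 2²·16.6²·0.82] + 3569.77 = 2099.16 + 3569.77 = 5668.93.
Reliability = 5668.93 / 6316.86 = 0.8974.

0.8974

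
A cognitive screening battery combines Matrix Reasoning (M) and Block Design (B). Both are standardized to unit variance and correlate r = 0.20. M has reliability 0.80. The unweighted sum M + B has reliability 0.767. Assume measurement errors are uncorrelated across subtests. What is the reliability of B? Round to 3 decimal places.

0.641

Var(M+B) = 2 + 2·0.20 = 2.400.
True-score variance = ρ_M + ρ_B + 2·0.20, so 0.767 = (0.80 + ρ_B + 0.40) / 2.400.
ρ_B = 0.767·2.400 − 0.80 − 0.40 = 0.641.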